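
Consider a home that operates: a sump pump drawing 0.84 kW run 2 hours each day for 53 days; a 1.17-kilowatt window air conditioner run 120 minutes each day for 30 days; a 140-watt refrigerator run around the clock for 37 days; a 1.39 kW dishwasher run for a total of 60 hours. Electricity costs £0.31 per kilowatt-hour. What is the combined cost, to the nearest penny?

£113.76

sump pump: Runtime = 2 h/day × 53 days = 106 h
sump pump: 0.84 kW × 106 h = 89.04 kWh
window air conditioner: Runtime = 120 min × 30 = 3600 min = 60 h
window air conditioner: 1.17 kW × 60 h = 70.2 kWh
refrigerator: Runtime = 24 h × 37 = 888 h
refrigerator: 0.14 kW × 888 h = 124.32 kWh
dishwasher: 1.39 kW × 60 h = 83.4 kWh
Total energy = 366.96 kWh
Cost = 366.96 × £0.31 = £113.76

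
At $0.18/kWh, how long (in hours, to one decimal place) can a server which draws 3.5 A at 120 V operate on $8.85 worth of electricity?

117.1 h

Power = 3.5 A × 120 V = 420 W = 0.42 kW
Energy available = $8.85 ÷ $0.18/kWh = 49.1667 kWh
Hours = 49.1667 kWh ÷ 0.42 kW = 117.1 h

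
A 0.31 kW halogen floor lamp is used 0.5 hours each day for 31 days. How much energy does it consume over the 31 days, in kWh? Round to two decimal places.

Runtime = 0.5 h/day × 31 days = 15.5 h
Energy = 0.31 kW × 15.5 h = 4.805 kWh ≈ 4.81 kWh

4.81 kWh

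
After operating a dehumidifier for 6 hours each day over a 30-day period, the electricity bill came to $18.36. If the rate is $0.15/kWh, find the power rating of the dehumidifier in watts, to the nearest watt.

680 W

Energy = $18.36 ÷ $0.15/kWh = 122.4 kWh
Runtime = 6 h/day × 30 days = 180 h
Power = 122.4 kWh ÷ 180 h = 0.68 kW = 680 W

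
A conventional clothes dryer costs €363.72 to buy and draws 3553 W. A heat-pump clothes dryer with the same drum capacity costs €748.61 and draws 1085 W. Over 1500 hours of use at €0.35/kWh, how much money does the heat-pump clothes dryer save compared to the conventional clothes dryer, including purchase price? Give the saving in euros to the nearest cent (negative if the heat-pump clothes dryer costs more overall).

€910.81

conventional clothes dryer: €363.72 + (3553/1000) kW × 1500 h × €0.35 = €363.72 + €1865.325 = €2229.045
heat-pump clothes dryer: €748.61 + (1085/1000) kW × 1500 h × €0.35 = €748.61 + €569.625 = €1318.235
Saving = €2229.045 − €1318.235 = €910.81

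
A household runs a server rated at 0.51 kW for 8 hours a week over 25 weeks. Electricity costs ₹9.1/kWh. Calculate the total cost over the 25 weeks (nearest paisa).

₹928.20

Runtime = 8 h/week × 25 weeks = 200 h
Energy = 0.51 kW × 200 h = 102 kWh
Cost = 102 kWh × ₹9.1/kWh = ₹928.20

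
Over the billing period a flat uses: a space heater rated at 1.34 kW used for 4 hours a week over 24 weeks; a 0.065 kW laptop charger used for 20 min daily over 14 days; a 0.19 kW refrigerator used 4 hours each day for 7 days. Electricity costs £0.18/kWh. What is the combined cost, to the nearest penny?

£24.17

space heater: Runtime = 4 h/week × 24 weeks = 96 h
space heater: 1.34 kW × 96 h = 128.64 kWh
laptop charger: Runtime = 20 min × 14 = 280 min = 4.666666… h
laptop charger: 0.065 kW × 4.666666… h = 0.303333… kWh
refrigerator: Runtime = 4 h/day × 7 days = 28 h
refrigerator: 0.19 kW × 28 h = 5.32 kWh
Total energy = 134.263333… kWh
Cost = 134.263333… × £0.18 = £24.17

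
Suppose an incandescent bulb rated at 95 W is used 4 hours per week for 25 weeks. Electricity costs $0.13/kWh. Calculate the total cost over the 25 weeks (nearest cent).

Runtime = 4 h/week × 25 weeks = 100 h
Energy = 0.095 kW × 100 h = 9.5 kWh
Cost = 9.5 kWh × $0.13/kWh = $1.24

$1.24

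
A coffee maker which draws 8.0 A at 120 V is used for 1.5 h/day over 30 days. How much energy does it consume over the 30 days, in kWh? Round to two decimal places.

43.20 kWh

Power = 8.0 A × 120 V = 960 W = 0.96 kW
Runtime = 1.5 h/day × 30 days = 45 h
Energy = 0.96 kW × 45 h = 43.2 kWh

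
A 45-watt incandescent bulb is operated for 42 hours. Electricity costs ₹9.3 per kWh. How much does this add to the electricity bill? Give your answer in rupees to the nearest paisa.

Energy = 0.045 kW × 42 h = 1.89 kWh
Cost = 1.89 kWh × ₹9.3/kWh = ₹17.58

₹17.58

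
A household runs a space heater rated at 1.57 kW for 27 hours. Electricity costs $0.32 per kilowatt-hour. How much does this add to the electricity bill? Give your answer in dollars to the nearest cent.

Energy = 1.57 kW × 27 h = 42.39 kWh
Cost = 42.39 kWh × $0.32/kWh = $13.56

$13.56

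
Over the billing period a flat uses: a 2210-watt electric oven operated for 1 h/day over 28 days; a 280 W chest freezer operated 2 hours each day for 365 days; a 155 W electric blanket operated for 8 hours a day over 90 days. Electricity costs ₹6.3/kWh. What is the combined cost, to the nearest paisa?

₹2380.64

electric oven: Runtime = 1 h/day × 28 days = 28 h
electric oven: 2.21 kW × 28 h = 61.88 kWh
chest freezer: Runtime = 2 h/day × 365 days = 730 h
chest freezer: 0.28 kW × 730 h = 204.4 kWh
electric blanket: Runtime = 8 h/day × 90 days = 720 h
electric blanket: 0.155 kW × 720 h = 111.6 kWh
Total energy = 377.88 kWh
Cost = 377.88 × ₹6.3 = ₹2380.64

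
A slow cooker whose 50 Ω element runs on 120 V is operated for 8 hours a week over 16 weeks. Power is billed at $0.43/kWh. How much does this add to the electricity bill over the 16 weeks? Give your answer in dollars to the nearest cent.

Power = V²/R = 120²/50 = 288 W = 0.288 kW
Runtime = 8 h/week × 16 weeks = 128 h
Energy = 0.288 kW × 128 h = 36.864 kWh
Cost = 36.864 kWh × $0.43/kWh = $15.85

$15.85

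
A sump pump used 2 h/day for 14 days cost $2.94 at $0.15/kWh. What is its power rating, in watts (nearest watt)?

700 W

Energy = $2.94 ÷ $0.15/kWh = 19.6 kWh
Runtime = 2 h/day × 14 days = 28 h
Power = 19.6 kWh ÷ 28 h = 0.7 kW = 700 W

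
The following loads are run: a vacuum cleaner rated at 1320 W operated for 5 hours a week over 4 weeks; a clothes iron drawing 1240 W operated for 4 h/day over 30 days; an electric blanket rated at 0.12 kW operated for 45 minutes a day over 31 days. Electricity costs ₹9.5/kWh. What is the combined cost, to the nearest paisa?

vacuum cleaner: Runtime = 5 h/week × 4 weeks = 20 h
vacuum cleaner: 1.32 kW × 20 h = 26.4 kWh
clothes iron: Runtime = 4 h/day × 30 days = 120 h
clothes iron: 1.24 kW × 120 h = 148.8 kWh
electric blanket: Runtime = 45 min × 31 = 1395 min = 23.25 h
electric blanket: 0.12 kW × 23.25 h = 2.79 kWh
Total energy = 177.99 kWh
Cost = 177.99 × ₹9.5 = ₹1690.91

₹1690.91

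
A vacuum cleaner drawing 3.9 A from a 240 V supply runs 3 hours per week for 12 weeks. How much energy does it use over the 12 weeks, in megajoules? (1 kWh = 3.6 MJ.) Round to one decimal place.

Power = 3.9 A × 240 V = 936 W = 0.936 kW
Runtime = 3 h/week × 12 weeks = 36 h
Energy = 0.936 kW × 36 h = 33.696 kWh
= 33.696 × 3.6 MJ = 121.3 MJ

121.3 MJ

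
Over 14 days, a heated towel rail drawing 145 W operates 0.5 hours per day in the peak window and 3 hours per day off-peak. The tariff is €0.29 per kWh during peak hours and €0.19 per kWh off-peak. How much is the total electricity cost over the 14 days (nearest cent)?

Peak energy = 0.145 kW × 0.5 h × 14 = 1.015 kWh
Off-peak energy = 0.145 kW × 3 h × 14 = 6.09 kWh
Cost = 1.015 × €0.29 + 6.09 × €0.19 = €0.29435 + €1.1571 = €1.45

€1.45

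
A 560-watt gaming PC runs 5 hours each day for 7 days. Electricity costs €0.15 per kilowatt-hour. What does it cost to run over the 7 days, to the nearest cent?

€2.94

Runtime = 5 h/day × 7 days = 35 h
Energy = 0.56 kW × 35 h = 19.6 kWh
Cost = 19.6 kWh × €0.15/kWh = €2.94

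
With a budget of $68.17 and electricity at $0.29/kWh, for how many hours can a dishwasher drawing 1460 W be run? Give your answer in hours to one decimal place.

Energy available = $68.17 ÷ $0.29/kWh = 235.069 kWh
Hours = 235.069 kWh ÷ 1.46 kW = 161.0 h

161.0 h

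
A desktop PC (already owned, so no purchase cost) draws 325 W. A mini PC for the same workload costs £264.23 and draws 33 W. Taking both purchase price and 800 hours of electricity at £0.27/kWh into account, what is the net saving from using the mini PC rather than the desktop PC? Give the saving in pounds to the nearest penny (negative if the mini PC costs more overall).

-£201.16

desktop PC: £0.00 + (325/1000) kW × 800 h × £0.27 = £0.00 + £70.2 = £70.2
mini PC: £264.23 + (33/1000) kW × 800 h × £0.27 = £264.23 + £7.128 = £271.358
Saving = £70.2 − £271.358 = −£201.158 → -£201.16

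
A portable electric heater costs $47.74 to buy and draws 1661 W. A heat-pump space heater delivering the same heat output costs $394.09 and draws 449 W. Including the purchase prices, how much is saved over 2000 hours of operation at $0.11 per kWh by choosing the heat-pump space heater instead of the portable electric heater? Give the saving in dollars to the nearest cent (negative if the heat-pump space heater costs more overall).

portable electric heater: $47.74 + (1661/1000) kW × 2000 h × $0.11 = $47.74 + $365.42 = $413.16
heat-pump space heater: $394.09 + (449/1000) kW × 2000 h × $0.11 = $394.09 + $98.78 = $492.87
Saving = $413.16 − $492.87 = −$79.71

-$79.71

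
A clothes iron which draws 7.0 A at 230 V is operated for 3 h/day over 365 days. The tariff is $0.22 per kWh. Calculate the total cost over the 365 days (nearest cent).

Power = 7.0 A × 230 V = 1610 W = 1.61 kW
Runtime = 3 h/day × 365 days = 1095 h
Energy = 1.61 kW × 1095 h = 1762.95 kWh
Cost = 1762.95 kWh × $0.22/kWh = $387.85

$387.85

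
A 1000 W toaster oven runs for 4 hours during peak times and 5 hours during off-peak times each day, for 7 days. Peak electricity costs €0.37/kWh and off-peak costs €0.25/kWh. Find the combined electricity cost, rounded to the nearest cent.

€19.11

Peak energy = 1 kW × 4 h × 7 = 28 kWh
Off-peak energy = 1 kW × 5 h × 7 = 35 kWh
Cost = 28 × €0.37 + 35 × €0.25 = €10.36 + €8.75 = €19.11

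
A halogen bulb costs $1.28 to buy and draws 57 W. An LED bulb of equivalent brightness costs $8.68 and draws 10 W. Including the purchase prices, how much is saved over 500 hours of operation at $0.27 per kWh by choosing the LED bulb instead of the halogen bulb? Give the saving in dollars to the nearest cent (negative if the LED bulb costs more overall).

halogen bulb: $1.28 + (57/1000) kW × 500 h × $0.27 = $1.28 + $7.695 = $8.975
LED bulb: $8.68 + (10/1000) kW × 500 h × $0.27 = $8.68 + $1.35 = $10.03
Saving = $8.975 − $10.03 = −$1.055 → -$1.06

-$1.06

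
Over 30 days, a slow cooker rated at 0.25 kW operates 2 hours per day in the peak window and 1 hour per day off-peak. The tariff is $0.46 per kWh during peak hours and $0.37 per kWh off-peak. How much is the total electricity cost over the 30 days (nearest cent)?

$9.68

Peak energy = 0.25 kW × 2 h × 30 = 15 kWh
Off-peak energy = 0.25 kW × 1 h × 30 = 7.5 kWh
Cost = 15 × $0.46 + 7.5 × $0.37 = $6.9 + $2.775 = $9.68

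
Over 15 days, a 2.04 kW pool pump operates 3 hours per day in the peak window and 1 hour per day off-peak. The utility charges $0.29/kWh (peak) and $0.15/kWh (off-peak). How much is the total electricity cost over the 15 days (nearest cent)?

Peak energy = 2.04 kW × 3 h × 15 = 91.8 kWh
Off-peak energy = 2.04 kW × 1 h × 15 = 30.6 kWh
Cost = 91.8 × $0.29 + 30.6 × $0.15 = $26.622 + $4.59 = $31.21

$31.21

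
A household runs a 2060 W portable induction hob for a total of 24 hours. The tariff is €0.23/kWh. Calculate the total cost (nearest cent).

Energy = 2.06 kW × 24 h = 49.44 kWh
Cost = 49.44 kWh × €0.23/kWh = €11.37

€11.37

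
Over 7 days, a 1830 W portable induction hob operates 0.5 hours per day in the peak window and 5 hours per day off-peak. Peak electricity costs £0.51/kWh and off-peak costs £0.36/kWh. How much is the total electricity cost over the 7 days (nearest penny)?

£26.32

Peak energy = 1.83 kW × 0.5 h × 7 = 6.405 kWh
Off-peak energy = 1.83 kW × 5 h × 7 = 64.05 kWh
Cost = 6.405 × £0.51 + 64.05 × £0.36 = £3.26655 + £23.058 = £26.32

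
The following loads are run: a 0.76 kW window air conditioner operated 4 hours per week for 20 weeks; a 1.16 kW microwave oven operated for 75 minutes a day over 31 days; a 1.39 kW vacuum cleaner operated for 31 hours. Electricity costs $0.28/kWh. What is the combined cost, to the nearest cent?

window air conditioner: Runtime = 4 h/week × 20 weeks = 80 h
window air conditioner: 0.76 kW × 80 h = 60.8 kWh
microwave oven: Runtime = 75 min × 31 = 2325 min = 38.75 h
microwave oven: 1.16 kW × 38.75 h = 44.95 kWh
vacuum cleaner: 1.39 kW × 31 h = 43.09 kWh
Total energy = 148.84 kWh
Cost = 148.84 × $0.28 = $41.68

$41.68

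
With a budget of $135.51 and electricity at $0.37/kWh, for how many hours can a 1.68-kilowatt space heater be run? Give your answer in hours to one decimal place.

Energy available = $135.51 ÷ $0.37/kWh = 366.2432 kWh
Hours = 366.2432 kWh ÷ 1.68 kW = 218.0 h

218.0 h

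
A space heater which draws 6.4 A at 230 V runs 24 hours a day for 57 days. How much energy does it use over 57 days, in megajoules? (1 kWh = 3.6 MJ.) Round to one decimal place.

Power = 6.4 A × 230 V = 1472 W = 1.472 kW
Runtime = 24 h × 57 = 1368 h
Energy = 1.472 kW × 1368 h = 2013.696 kWh
= 2013.696 × 3.6 MJ = 7249.3 MJ

7249.3 MJ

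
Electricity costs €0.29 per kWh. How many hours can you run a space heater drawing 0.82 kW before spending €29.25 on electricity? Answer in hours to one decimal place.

123.0 h

Energy available = €29.25 ÷ €0.29/kWh = 100.8621 kWh
Hours = 100.8621 kWh ÷ 0.82 kW = 123.0 h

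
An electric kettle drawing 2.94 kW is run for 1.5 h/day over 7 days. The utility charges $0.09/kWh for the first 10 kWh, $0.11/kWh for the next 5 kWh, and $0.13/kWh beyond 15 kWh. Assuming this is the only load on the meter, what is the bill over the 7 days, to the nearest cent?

Runtime = 1.5 h/day × 7 days = 10.5 h
Energy = 2.94 kW × 10.5 h = 30.87 kWh
Tier 1 (0–10 kWh): 10 × $0.09 = $0.9
Tier 2 (10–15 kWh): 5 × $0.11 = $0.55
Above 15 kWh: 15.87 × $0.13 = $2.0631
Bill = $3.51

$3.51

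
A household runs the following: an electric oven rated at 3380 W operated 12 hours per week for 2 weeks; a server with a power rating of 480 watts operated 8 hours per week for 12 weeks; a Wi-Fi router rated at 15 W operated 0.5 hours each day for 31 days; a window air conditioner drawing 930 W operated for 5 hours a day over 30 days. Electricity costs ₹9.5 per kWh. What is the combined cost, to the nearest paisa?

electric oven: Runtime = 12 h/week × 2 weeks = 24 h
electric oven: 3.38 kW × 24 h = 81.12 kWh
server: Runtime = 8 h/week × 12 weeks = 96 h
server: 0.48 kW × 96 h = 46.08 kWh
Wi-Fi router: Runtime = 0.5 h/day × 31 days = 15.5 h
Wi-Fi router: 0.015 kW × 15.5 h = 0.2325 kWh
window air conditioner: Runtime = 5 h/day × 30 days = 150 h
window air conditioner: 0.93 kW × 150 h = 139.5 kWh
Total energy = 266.9325 kWh
Cost = 266.9325 × ₹9.5 = ₹2535.86

₹2535.86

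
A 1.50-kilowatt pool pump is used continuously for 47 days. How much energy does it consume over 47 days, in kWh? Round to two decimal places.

Runtime = 24 h × 47 = 1128 h
Energy = 1.5 kW × 1128 h = 1692 kWh

1692.00 kWh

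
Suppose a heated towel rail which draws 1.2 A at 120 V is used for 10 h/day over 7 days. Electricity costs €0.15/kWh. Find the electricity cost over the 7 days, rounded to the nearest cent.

Power = 1.2 A × 120 V = 144 W = 0.144 kW
Runtime = 10 h/day × 7 days = 70 h
Energy = 0.144 kW × 70 h = 10.08 kWh
Cost = 10.08 kWh × €0.15/kWh = €1.51

€1.51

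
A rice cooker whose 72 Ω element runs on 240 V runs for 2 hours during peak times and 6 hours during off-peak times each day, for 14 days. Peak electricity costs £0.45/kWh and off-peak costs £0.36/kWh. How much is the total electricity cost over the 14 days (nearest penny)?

£34.27

Power = V²/R = 240²/72 = 800 W = 0.8 kW
Peak energy = 0.8 kW × 2 h × 14 = 22.4 kWh
Off-peak energy = 0.8 kW × 6 h × 14 = 67.2 kWh
Cost = 22.4 × £0.45 + 67.2 × £0.36 = £10.08 + £24.192 = £34.27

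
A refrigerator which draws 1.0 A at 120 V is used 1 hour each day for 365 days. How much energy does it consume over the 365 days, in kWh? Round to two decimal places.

43.80 kWh

Power = 1.0 A × 120 V = 120 W = 0.12 kW
Runtime = 1 h/day × 365 days = 365 h
Energy = 0.12 kW × 365 h = 43.8 kWh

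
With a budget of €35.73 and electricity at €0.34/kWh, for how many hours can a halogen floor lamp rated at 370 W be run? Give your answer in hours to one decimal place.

Energy available = €35.73 ÷ €0.34/kWh = 105.0882 kWh
Hours = 105.0882 kWh ÷ 0.37 kW = 284.0 h

284.0 h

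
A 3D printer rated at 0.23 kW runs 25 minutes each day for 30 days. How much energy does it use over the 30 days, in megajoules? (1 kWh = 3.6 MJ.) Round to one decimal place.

Runtime = 25 min × 30 = 750 min = 12.5 h
Energy = 0.23 kW × 12.5 h = 2.875 kWh
= 2.875 × 3.6 MJ = 10.4 MJ

10.4 MJ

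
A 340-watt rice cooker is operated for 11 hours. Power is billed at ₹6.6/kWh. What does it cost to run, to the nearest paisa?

Energy = 0.34 kW × 11 h = 3.74 kWh
Cost = 3.74 kWh × ₹6.6/kWh = ₹24.68

₹24.68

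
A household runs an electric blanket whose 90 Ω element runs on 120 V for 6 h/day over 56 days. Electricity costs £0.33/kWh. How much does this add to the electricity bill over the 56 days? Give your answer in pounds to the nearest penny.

£17.74

Power = V²/R = 120²/90 = 160 W = 0.16 kW
Runtime = 6 h/day × 56 days = 336 h
Energy = 0.16 kW × 336 h = 53.76 kWh
Cost = 53.76 kWh × £0.33/kWh = £17.74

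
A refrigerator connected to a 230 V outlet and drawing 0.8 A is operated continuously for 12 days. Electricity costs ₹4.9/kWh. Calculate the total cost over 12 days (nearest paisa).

Power = 0.8 A × 230 V = 184 W = 0.184 kW
Runtime = 24 h × 12 = 288 h
Energy = 0.184 kW × 288 h = 52.992 kWh
Cost = 52.992 kWh × ₹4.9/kWh = ₹259.66

₹259.66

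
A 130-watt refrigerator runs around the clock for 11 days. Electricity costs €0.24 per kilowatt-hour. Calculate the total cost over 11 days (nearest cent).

€8.24

Runtime = 24 h × 11 = 264 h
Energy = 0.13 kW × 264 h = 34.32 kWh
Cost = 34.32 kWh × €0.24/kWh = €8.24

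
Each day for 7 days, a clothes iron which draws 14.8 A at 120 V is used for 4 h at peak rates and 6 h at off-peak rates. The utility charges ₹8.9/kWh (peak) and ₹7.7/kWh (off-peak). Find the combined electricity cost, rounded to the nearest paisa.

Power = 14.8 A × 120 V = 1776 W = 1.776 kW
Peak energy = 1.776 kW × 4 h × 7 = 49.728 kWh
Off-peak energy = 1.776 kW × 6 h × 7 = 74.592 kWh
Cost = 49.728 × ₹8.9 + 74.592 × ₹7.7 = ₹442.5792 + ₹574.3584 = ₹1016.94

₹1016.94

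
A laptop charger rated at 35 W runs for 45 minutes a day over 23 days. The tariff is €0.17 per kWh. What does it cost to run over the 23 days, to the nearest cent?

€0.10

Runtime = 45 min × 23 = 1035 min = 17.25 h
Energy = 0.035 kW × 17.25 h = 0.60375 kWh
Cost = 0.60375 kWh × €0.17/kWh = €0.10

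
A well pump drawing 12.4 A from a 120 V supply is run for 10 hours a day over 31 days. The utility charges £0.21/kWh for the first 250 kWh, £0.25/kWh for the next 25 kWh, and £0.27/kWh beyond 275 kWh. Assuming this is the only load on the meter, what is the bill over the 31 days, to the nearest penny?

Power = 12.4 A × 120 V = 1488 W = 1.488 kW
Runtime = 10 h/day × 31 days = 310 h
Energy = 1.488 kW × 310 h = 461.28 kWh
Tier 1 (0–250 kWh): 250 × £0.21 = £52.5
Tier 2 (250–275 kWh): 25 × £0.25 = £6.25
Above 275 kWh: 186.28 × £0.27 = £50.2956
Bill = £109.05

£109.05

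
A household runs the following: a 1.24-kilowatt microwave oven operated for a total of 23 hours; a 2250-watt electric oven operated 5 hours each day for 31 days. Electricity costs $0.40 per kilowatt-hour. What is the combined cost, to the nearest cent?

microwave oven: 1.24 kW × 23 h = 28.52 kWh
electric oven: Runtime = 5 h/day × 31 days = 155 h
electric oven: 2.25 kW × 155 h = 348.75 kWh
Total energy = 377.27 kWh
Cost = 377.27 × $0.40 = $150.91

$150.91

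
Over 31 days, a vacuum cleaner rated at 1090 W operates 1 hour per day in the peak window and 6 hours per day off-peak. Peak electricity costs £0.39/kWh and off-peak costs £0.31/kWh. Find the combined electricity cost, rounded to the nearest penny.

£76.03

Peak energy = 1.09 kW × 1 h × 31 = 33.79 kWh
Off-peak energy = 1.09 kW × 6 h × 31 = 202.74 kWh
Cost = 33.79 × £0.39 + 202.74 × £0.31 = £13.1781 + £62.8494 = £76.03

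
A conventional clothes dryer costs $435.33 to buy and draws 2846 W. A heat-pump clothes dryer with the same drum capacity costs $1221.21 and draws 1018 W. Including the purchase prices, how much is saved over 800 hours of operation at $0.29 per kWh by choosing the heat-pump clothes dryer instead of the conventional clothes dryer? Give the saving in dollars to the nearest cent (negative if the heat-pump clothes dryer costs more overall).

-$361.78

conventional clothes dryer: $435.33 + (2846/1000) kW × 800 h × $0.29 = $435.33 + $660.272 = $1095.602
heat-pump clothes dryer: $1221.21 + (1018/1000) kW × 800 h × $0.29 = $1221.21 + $236.176 = $1457.386
Saving = $1095.602 − $1457.386 = −$361.784 → -$361.78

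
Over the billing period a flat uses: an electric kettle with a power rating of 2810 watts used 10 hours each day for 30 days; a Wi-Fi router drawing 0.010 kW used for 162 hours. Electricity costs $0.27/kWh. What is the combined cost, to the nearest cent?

$228.05

electric kettle: Runtime = 10 h/day × 30 days = 300 h
electric kettle: 2.81 kW × 300 h = 843 kWh
Wi-Fi router: 0.01 kW × 162 h = 1.62 kWh
Total energy = 844.62 kWh
Cost = 844.62 × $0.27 = $228.05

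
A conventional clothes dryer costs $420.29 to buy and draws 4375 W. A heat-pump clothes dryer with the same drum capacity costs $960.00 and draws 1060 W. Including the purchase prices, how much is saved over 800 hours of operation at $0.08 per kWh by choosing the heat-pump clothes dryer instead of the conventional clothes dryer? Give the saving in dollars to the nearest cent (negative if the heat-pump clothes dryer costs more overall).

conventional clothes dryer: $420.29 + (4375/1000) kW × 800 h × $0.08 = $420.29 + $280 = $700.29
heat-pump clothes dryer: $960.00 + (1060/1000) kW × 800 h × $0.08 = $960.00 + $67.84 = $1027.84
Saving = $700.29 − $1027.84 = −$327.55

-$327.55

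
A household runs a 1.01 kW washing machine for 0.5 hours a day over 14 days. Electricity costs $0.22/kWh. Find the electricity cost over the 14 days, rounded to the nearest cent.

$1.56

Runtime = 0.5 h/day × 14 days = 7 h
Energy = 1.01 kW × 7 h = 7.07 kWh
Cost = 7.07 kWh × $0.22/kWh = $1.56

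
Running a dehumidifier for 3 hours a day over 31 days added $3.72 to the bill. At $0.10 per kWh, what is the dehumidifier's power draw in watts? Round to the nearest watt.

400 W

Energy = $3.72 ÷ $0.10/kWh = 37.2 kWh
Runtime = 3 h/day × 31 days = 93 h
Power = 37.2 kWh ÷ 93 h = 0.4 kW = 400 W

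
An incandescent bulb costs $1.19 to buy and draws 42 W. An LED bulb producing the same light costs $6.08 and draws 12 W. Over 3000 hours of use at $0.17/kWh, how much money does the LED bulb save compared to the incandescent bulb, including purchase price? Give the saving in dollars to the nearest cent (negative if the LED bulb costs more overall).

incandescent bulb: $1.19 + (42/1000) kW × 3000 h × $0.17 = $1.19 + $21.42 = $22.61
LED bulb: $6.08 + (12/1000) kW × 3000 h × $0.17 = $6.08 + $6.12 = $12.2
Saving = $22.61 − $12.2 = $10.41

$10.41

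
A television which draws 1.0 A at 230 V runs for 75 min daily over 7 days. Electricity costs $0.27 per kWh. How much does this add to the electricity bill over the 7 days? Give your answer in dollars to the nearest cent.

$0.54

Power = 1.0 A × 230 V = 230 W = 0.23 kW
Runtime = 75 min × 7 = 525 min = 8.75 h
Energy = 0.23 kW × 8.75 h = 2.0125 kWh
Cost = 2.0125 kWh × $0.27/kWh = $0.54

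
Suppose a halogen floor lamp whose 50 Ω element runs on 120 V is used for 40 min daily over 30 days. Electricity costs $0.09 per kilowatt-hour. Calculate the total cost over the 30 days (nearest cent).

$0.52

Power = V²/R = 120²/50 = 288 W = 0.288 kW
Runtime = 40 min × 30 = 1200 min = 20 h
Energy = 0.288 kW × 20 h = 5.76 kWh
Cost = 5.76 kWh × $0.09/kWh = $0.52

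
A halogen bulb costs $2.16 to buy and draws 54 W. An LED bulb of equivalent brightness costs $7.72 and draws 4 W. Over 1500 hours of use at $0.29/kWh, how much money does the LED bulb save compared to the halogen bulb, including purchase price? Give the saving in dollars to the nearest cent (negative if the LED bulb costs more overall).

halogen bulb: $2.16 + (54/1000) kW × 1500 h × $0.29 = $2.16 + $23.49 = $25.65
LED bulb: $7.72 + (4/1000) kW × 1500 h × $0.29 = $7.72 + $1.74 = $9.46
Saving = $25.65 − $9.46 = $16.19

$16.19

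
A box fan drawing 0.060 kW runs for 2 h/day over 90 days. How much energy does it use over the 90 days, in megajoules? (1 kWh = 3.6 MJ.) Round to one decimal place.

38.9 MJ

Runtime = 2 h/day × 90 days = 180 h
Energy = 0.06 kW × 180 h = 10.8 kWh
= 10.8 × 3.6 MJ = 38.9 MJ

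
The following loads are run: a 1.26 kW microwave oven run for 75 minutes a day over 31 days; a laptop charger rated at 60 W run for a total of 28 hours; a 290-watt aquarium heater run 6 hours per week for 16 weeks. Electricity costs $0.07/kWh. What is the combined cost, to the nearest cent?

microwave oven: Runtime = 75 min × 31 = 2325 min = 38.75 h
microwave oven: 1.26 kW × 38.75 h = 48.825 kWh
laptop charger: 0.06 kW × 28 h = 1.68 kWh
aquarium heater: Runtime = 6 h/week × 16 weeks = 96 h
aquarium heater: 0.29 kW × 96 h = 27.84 kWh
Total energy = 78.345 kWh
Cost = 78.345 × $0.07 = $5.48

$5.48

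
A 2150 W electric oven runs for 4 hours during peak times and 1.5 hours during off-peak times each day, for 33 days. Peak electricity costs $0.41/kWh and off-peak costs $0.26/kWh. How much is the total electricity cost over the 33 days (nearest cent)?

Peak energy = 2.15 kW × 4 h × 33 = 283.8 kWh
Off-peak energy = 2.15 kW × 1.5 h × 33 = 106.425 kWh
Cost = 283.8 × $0.41 + 106.425 × $0.26 = $116.358 + $27.6705 = $144.03

$144.03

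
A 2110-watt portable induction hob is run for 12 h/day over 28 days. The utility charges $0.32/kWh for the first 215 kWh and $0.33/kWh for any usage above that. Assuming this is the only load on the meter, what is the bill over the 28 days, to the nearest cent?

Runtime = 12 h/day × 28 days = 336 h
Energy = 2.11 kW × 336 h = 708.96 kWh
Tier 1 (0–215 kWh): 215 × $0.32 = $68.8
Above 215 kWh: 493.96 × $0.33 = $163.0068
Bill = $231.81

$231.81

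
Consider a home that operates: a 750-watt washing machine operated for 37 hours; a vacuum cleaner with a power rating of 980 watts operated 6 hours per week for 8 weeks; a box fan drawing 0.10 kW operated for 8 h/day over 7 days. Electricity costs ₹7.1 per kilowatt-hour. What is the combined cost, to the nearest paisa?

washing machine: 0.75 kW × 37 h = 27.75 kWh
vacuum cleaner: Runtime = 6 h/week × 8 weeks = 48 h
vacuum cleaner: 0.98 kW × 48 h = 47.04 kWh
box fan: Runtime = 8 h/day × 7 days = 56 h
box fan: 0.1 kW × 56 h = 5.6 kWh
Total energy = 80.39 kWh
Cost = 80.39 × ₹7.1 = ₹570.77

₹570.77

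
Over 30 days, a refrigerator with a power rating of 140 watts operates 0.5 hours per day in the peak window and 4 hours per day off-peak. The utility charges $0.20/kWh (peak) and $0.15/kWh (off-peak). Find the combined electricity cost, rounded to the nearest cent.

$2.94

Peak energy = 0.14 kW × 0.5 h × 30 = 2.1 kWh
Off-peak energy = 0.14 kW × 4 h × 30 = 16.8 kWh
Cost = 2.1 × $0.20 + 16.8 × $0.15 = $0.42 + $2.52 = $2.94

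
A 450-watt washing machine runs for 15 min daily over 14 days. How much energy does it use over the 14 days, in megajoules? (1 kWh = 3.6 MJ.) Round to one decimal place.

Runtime = 15 min × 14 = 210 min = 3.5 h
Energy = 0.45 kW × 3.5 h = 1.575 kWh
= 1.575 × 3.6 MJ = 5.7 MJ

5.7 MJ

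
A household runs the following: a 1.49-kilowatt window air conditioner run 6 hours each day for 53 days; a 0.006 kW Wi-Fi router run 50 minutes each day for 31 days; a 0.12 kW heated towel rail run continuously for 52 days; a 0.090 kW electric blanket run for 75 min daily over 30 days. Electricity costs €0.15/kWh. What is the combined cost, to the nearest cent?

window air conditioner: Runtime = 6 h/day × 53 days = 318 h
window air conditioner: 1.49 kW × 318 h = 473.82 kWh
Wi-Fi router: Runtime = 50 min × 31 = 1550 min = 25.833333… h
Wi-Fi router: 0.006 kW × 25.833333… h = 0.155 kWh
heated towel rail: Runtime = 24 h × 52 = 1248 h
heated towel rail: 0.12 kW × 1248 h = 149.76 kWh
electric blanket: Runtime = 75 min × 30 = 2250 min = 37.5 h
electric blanket: 0.09 kW × 37.5 h = 3.375 kWh
Total energy = 627.11 kWh
Cost = 627.11 × €0.15 = €94.07

€94.07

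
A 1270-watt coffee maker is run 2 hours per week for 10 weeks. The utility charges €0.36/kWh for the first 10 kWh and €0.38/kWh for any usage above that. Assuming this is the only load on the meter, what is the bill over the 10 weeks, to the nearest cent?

€9.45

Runtime = 2 h/week × 10 weeks = 20 h
Energy = 1.27 kW × 20 h = 25.4 kWh
Tier 1 (0–10 kWh): 10 × €0.36 = €3.6
Above 10 kWh: 15.4 × €0.38 = €5.852
Bill = €9.45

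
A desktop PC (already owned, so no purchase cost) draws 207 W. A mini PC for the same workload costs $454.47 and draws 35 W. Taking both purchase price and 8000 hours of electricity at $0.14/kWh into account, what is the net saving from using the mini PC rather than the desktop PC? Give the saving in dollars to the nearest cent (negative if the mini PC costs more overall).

desktop PC: $0.00 + (207/1000) kW × 8000 h × $0.14 = $0.00 + $231.84 = $231.84
mini PC: $454.47 + (35/1000) kW × 8000 h × $0.14 = $454.47 + $39.2 = $493.67
Saving = $231.84 − $493.67 = −$261.83

-$261.83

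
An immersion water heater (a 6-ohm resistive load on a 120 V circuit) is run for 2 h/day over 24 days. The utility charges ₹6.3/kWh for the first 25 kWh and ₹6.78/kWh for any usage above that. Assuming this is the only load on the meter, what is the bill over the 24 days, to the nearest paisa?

₹769.06

Power = V²/R = 120²/6 = 2400 W = 2.4 kW
Runtime = 2 h/day × 24 days = 48 h
Energy = 2.4 kW × 48 h = 115.2 kWh
Tier 1 (0–25 kWh): 25 × ₹6.3 = ₹157.5
Above 25 kWh: 90.2 × ₹6.78 = ₹611.556
Bill = ₹769.06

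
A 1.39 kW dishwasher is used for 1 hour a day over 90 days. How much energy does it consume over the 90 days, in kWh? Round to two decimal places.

125.10 kWh

Runtime = 1 h/day × 90 days = 90 h
Energy = 1.39 kW × 90 h = 125.1 kWh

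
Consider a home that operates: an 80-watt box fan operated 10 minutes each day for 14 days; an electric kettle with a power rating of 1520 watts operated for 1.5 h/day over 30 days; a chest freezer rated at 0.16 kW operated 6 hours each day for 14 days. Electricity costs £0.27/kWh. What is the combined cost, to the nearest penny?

box fan: Runtime = 10 min × 14 = 140 min = 2.333333… h
box fan: 0.08 kW × 2.333333… h = 0.186666… kWh
electric kettle: Runtime = 1.5 h/day × 30 days = 45 h
electric kettle: 1.52 kW × 45 h = 68.4 kWh
chest freezer: Runtime = 6 h/day × 14 days = 84 h
chest freezer: 0.16 kW × 84 h = 13.44 kWh
Total energy = 82.026666… kWh
Cost = 82.026666… × £0.27 = £22.15

£22.15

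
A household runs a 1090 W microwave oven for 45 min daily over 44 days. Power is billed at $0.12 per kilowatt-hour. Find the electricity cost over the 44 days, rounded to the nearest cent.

$4.32

Runtime = 45 min × 44 = 1980 min = 33 h
Energy = 1.09 kW × 33 h = 35.97 kWh
Cost = 35.97 kWh × $0.12/kWh = $4.32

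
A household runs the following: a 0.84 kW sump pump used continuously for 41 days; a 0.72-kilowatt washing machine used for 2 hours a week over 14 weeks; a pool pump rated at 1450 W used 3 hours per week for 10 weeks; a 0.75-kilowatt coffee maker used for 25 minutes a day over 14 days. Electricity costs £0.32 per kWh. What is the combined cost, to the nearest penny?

£286.27

sump pump: Runtime = 24 h × 41 = 984 h
sump pump: 0.84 kW × 984 h = 826.56 kWh
washing machine: Runtime = 2 h/week × 14 weeks = 28 h
washing machine: 0.72 kW × 28 h = 20.16 kWh
pool pump: Runtime = 3 h/week × 10 weeks = 30 h
pool pump: 1.45 kW × 30 h = 43.5 kWh
coffee maker: Runtime = 25 min × 14 = 350 min = 5.833333… h
coffee maker: 0.75 kW × 5.833333… h = 4.375 kWh
Total energy = 894.595 kWh
Cost = 894.595 × £0.32 = £286.27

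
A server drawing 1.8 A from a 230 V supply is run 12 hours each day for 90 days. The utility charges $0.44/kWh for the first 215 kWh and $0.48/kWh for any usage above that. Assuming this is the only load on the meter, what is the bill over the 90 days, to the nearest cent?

$206.02

Power = 1.8 A × 230 V = 414 W = 0.414 kW
Runtime = 12 h/day × 90 days = 1080 h
Energy = 0.414 kW × 1080 h = 447.12 kWh
Tier 1 (0–215 kWh): 215 × $0.44 = $94.6
Above 215 kWh: 232.12 × $0.48 = $111.4176
Bill = $206.02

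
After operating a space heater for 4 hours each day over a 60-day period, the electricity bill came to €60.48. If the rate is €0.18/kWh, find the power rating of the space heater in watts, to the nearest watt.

1400 W

Energy = €60.48 ÷ €0.18/kWh = 336 kWh
Runtime = 4 h/day × 60 days = 240 h
Power = 336 kWh ÷ 240 h = 1.4 kW = 1400 W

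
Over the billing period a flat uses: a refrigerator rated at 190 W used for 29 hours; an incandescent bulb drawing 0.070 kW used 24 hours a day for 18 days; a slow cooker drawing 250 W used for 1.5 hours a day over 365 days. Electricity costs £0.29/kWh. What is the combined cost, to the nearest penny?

£50.06

refrigerator: 0.19 kW × 29 h = 5.51 kWh
incandescent bulb: Runtime = 24 h × 18 = 432 h
incandescent bulb: 0.07 kW × 432 h = 30.24 kWh
slow cooker: Runtime = 1.5 h/day × 365 days = 547.5 h
slow cooker: 0.25 kW × 547.5 h = 136.875 kWh
Total energy = 172.625 kWh
Cost = 172.625 × £0.29 = £50.06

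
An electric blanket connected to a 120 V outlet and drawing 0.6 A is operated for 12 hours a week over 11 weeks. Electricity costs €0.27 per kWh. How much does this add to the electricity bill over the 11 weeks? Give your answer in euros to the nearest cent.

€2.57

Power = 0.6 A × 120 V = 72 W = 0.072 kW
Runtime = 12 h/week × 11 weeks = 132 h
Energy = 0.072 kW × 132 h = 9.504 kWh
Cost = 9.504 kWh × €0.27/kWh = €2.57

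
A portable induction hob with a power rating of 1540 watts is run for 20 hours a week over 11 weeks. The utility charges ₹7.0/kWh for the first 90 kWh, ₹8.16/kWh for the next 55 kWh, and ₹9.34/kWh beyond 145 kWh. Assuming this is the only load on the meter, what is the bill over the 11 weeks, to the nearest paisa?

₹2888.89

Runtime = 20 h/week × 11 weeks = 220 h
Energy = 1.54 kW × 220 h = 338.8 kWh
Tier 1 (0–90 kWh): 90 × ₹7.0 = ₹630
Tier 2 (90–145 kWh): 55 × ₹8.16 = ₹448.8
Above 145 kWh: 193.8 × ₹9.34 = ₹1810.092
Bill = ₹2888.89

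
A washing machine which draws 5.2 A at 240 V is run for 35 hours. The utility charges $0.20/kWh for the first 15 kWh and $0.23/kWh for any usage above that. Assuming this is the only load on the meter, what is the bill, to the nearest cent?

Power = 5.2 A × 240 V = 1248 W = 1.248 kW
Energy = 1.248 kW × 35 h = 43.68 kWh
Tier 1 (0–15 kWh): 15 × $0.20 = $3
Above 15 kWh: 28.68 × $0.23 = $6.5964
Bill = $9.60

$9.60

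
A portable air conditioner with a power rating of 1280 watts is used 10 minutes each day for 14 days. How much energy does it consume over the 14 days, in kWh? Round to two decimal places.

2.99 kWh

Runtime = 10 min × 14 = 140 min = 2.333333… h
Energy = 1.28 kW × 2.333333… h = 2.986666… kWh ≈ 2.99 kWh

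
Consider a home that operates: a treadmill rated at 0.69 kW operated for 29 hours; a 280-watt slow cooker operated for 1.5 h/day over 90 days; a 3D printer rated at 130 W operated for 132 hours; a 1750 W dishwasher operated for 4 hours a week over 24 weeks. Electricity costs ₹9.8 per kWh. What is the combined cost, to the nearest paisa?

₹2381.11

treadmill: 0.69 kW × 29 h = 20.01 kWh
slow cooker: Runtime = 1.5 h/day × 90 days = 135 h
slow cooker: 0.28 kW × 135 h = 37.8 kWh
3D printer: 0.13 kW × 132 h = 17.16 kWh
dishwasher: Runtime = 4 h/week × 24 weeks = 96 h
dishwasher: 1.75 kW × 96 h = 168 kWh
Total energy = 242.97 kWh
Cost = 242.97 × ₹9.8 = ₹2381.11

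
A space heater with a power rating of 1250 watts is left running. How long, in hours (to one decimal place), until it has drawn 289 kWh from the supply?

231.2 h

Hours = 289 kWh ÷ 1.25 kW = 231.2 h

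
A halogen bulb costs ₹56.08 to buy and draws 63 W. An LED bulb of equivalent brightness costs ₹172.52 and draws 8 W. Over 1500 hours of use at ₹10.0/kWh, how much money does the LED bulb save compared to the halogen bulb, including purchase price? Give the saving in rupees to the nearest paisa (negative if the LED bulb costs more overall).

halogen bulb: ₹56.08 + (63/1000) kW × 1500 h × ₹10.0 = ₹56.08 + ₹945 = ₹1001.08
LED bulb: ₹172.52 + (8/1000) kW × 1500 h × ₹10.0 = ₹172.52 + ₹120 = ₹292.52
Saving = ₹1001.08 − ₹292.52 = ₹708.56

₹708.56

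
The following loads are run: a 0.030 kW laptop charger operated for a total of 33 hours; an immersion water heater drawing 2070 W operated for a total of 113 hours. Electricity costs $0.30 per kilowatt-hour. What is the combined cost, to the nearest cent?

$70.47

laptop charger: 0.03 kW × 33 h = 0.99 kWh
immersion water heater: 2.07 kW × 113 h = 233.91 kWh
Total energy = 234.9 kWh
Cost = 234.9 × $0.30 = $70.47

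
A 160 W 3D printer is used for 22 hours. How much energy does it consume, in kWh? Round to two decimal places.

Energy = 0.16 kW × 22 h = 3.52 kWh

3.52 kWh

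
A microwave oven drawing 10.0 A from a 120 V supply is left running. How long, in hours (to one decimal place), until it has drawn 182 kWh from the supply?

151.7 h

Power = 10.0 A × 120 V = 1200 W = 1.2 kW
Hours = 182 kWh ÷ 1.2 kW = 151.7 h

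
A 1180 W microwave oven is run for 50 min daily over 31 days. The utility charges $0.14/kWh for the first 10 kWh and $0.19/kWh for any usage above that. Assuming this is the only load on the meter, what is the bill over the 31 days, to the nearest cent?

Runtime = 50 min × 31 = 1550 min = 25.833333… h
Energy = 1.18 kW × 25.833333… h = 30.483333… kWh
Tier 1 (0–10 kWh): 10 × $0.14 = $1.4
Above 10 kWh: 20.483333… × $0.19 = $3.891833…
Bill = $5.29

$5.29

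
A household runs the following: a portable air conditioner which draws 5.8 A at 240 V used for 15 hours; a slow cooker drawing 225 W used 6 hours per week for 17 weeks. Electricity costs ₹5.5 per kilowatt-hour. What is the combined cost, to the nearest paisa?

₹241.07

portable air conditioner: Power = 5.8 A × 240 V = 1392 W = 1.392 kW
portable air conditioner: 1.392 kW × 15 h = 20.88 kWh
slow cooker: Runtime = 6 h/week × 17 weeks = 102 h
slow cooker: 0.225 kW × 102 h = 22.95 kWh
Total energy = 43.83 kWh
Cost = 43.83 × ₹5.5 = ₹241.07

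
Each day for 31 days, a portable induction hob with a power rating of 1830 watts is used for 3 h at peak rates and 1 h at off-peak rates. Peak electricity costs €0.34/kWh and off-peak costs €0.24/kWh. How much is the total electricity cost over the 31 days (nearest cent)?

Peak energy = 1.83 kW × 3 h × 31 = 170.19 kWh
Off-peak energy = 1.83 kW × 1 h × 31 = 56.73 kWh
Cost = 170.19 × €0.34 + 56.73 × €0.24 = €57.8646 + €13.6152 = €71.48

€71.48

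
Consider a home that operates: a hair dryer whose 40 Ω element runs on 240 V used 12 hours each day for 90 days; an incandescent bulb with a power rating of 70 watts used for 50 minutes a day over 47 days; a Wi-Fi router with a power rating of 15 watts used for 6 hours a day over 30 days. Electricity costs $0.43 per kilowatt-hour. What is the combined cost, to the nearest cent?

hair dryer: Power = V²/R = 240²/40 = 1440 W = 1.44 kW
hair dryer: Runtime = 12 h/day × 90 days = 1080 h
hair dryer: 1.44 kW × 1080 h = 1555.2 kWh
incandescent bulb: Runtime = 50 min × 47 = 2350 min = 39.166666… h
incandescent bulb: 0.07 kW × 39.166666… h = 2.741666… kWh
Wi-Fi router: Runtime = 6 h/day × 30 days = 180 h
Wi-Fi router: 0.015 kW × 180 h = 2.7 kWh
Total energy = 1560.641666… kWh
Cost = 1560.641666… × $0.43 = $671.08

$671.08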